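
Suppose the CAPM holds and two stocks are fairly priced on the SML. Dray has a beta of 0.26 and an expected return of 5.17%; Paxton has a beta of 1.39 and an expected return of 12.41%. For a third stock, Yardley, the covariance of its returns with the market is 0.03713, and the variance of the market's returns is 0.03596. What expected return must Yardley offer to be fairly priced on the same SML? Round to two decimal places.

MRP = (12.41% − 5.17%) / (1.39 − 0.26) = 6.4071%
R_f = 5.17% − 0.26 × 6.4071% = 3.5042%
β_Yardley = Cov / Var(R_m) = 0.03713 / 0.03596 = 1.0325
E(R_Yardley) = R_f + β × MRP = 3.5042% + 1.0325 × 6.4071% = 10.12%

10.12%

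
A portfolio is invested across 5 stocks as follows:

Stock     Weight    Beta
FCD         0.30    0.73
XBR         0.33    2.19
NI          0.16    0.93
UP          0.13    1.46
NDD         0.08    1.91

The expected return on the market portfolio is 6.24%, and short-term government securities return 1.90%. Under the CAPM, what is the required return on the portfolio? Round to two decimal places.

8.12%

β_P = Σ w_i β_i = 0.30×0.73 + 0.33×2.19 + 0.16×0.93 + 0.13×1.46 + 0.08×1.91 = 1.4331
MRP = 6.24% − 1.90% = 4.34%
E(R_P) = R_f + β_P × MRP = 1.90% + 1.4331 × 4.34% = 8.12%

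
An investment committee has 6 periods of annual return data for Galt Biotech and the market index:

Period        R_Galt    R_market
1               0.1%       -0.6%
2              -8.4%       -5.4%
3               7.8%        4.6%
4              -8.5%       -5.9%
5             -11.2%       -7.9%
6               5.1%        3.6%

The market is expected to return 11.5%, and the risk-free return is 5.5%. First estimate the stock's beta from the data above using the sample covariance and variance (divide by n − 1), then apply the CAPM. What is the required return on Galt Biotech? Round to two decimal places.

14.56%

Mean R_i = (0.1 − 8.4 + 7.8 − 8.5 − 11.2 + 5.1) / 6 = -2.5167%
Mean R_m = (-0.6 − 5.4 + 4.6 − 5.9 − 7.9 + 3.6) / 6 = -1.9333%
Σ(R_i − R̄_i)(R_m − R̄_m) = 208.9767  ⇒  Cov = 208.9767 / 5 = 41.7953
Σ(R_m − R̄_m)² = 138.4333  ⇒  Var(R_m) = 138.4333 / 5 = 27.6867
β = Cov / Var(R_m) = 41.7953 / 27.6867 = 1.5096
MRP = 11.5% − 5.5% = 6.00%
E(R) = R_f + β × MRP = 5.5% + 1.5096 × 6.0% = 14.56%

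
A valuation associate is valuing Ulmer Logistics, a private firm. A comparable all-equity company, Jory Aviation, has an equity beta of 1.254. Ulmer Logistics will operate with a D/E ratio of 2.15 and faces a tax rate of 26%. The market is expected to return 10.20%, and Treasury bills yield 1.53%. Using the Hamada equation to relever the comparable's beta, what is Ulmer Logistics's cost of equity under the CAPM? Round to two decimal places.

29.70%

β_L = β_U × [1 + (1 − t)(D/E)] = 1.254 × [1 + (1 − 0.26) × 2.15]
    = 1.254 × [1 + 0.74 × 2.15] = 1.254 × 2.5910 = 3.2491
MRP = 10.20% − 1.53% = 8.67%
E(R) = R_f + β_L × MRP = 1.53% + 3.2491 × 8.67% = 29.70%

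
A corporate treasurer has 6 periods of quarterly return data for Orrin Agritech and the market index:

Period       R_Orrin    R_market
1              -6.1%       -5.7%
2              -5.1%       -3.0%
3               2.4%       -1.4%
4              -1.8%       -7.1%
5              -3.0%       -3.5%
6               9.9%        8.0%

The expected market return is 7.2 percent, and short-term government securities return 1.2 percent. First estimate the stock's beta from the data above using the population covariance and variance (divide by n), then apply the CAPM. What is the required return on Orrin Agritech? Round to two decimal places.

7.12%

Mean R_i = (-6.1 − 5.1 + 2.4 − 1.8 − 3.0 + 9.9) / 6 = -0.6167%
Mean R_m = (-5.7 − 3.0 − 1.4 − 7.1 − 3.5 + 8.0) / 6 = -2.1167%
Σ(R_i − R̄_i)(R_m − R̄_m) = 141.3583  ⇒  Cov = 141.3583 / 6 = 23.5597
Σ(R_m − R̄_m)² = 143.2283  ⇒  Var(R_m) = 143.2283 / 6 = 23.8714
β = Cov / Var(R_m) = 23.5597 / 23.8714 = 0.9869
MRP = 7.2% − 1.2% = 6.00%
E(R) = R_f + β × MRP = 1.2% + 0.9869 × 6.0% = 7.12%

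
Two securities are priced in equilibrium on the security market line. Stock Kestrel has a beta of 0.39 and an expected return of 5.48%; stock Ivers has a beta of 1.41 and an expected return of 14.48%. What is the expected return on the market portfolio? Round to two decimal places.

Both satisfy E(R) = R_f + β·MRP, so the slope of the SML is
MRP = (14.48% − 5.48%) / (1.41 − 0.39) = 9.00% / 1.02 = 8.8235%
R_f = E(R_Kestrel) − β_Kestrel·MRP = 5.48% − 0.39 × 8.8235% = 2.0388%
E(R_m) = R_f + MRP = 2.0388% + 8.8235% = 10.86%

10.86%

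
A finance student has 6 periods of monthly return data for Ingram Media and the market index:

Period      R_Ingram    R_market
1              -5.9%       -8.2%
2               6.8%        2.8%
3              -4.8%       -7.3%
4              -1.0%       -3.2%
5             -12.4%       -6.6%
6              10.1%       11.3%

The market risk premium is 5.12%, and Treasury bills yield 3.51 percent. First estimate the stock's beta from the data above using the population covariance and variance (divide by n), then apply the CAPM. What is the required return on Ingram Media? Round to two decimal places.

Mean R_i = (-5.9 + 6.8 − 4.8 − 1.0 − 12.4 + 10.1) / 6 = -1.2000%
Mean R_m = (-8.2 + 2.8 − 7.3 − 3.2 − 6.6 + 11.3) / 6 = -1.8667%
Σ(R_i − R̄_i)(R_m − R̄_m) = 288.1900  ⇒  Cov = 288.1900 / 6 = 48.0317
Σ(R_m − R̄_m)² = 288.9533  ⇒  Var(R_m) = 288.9533 / 6 = 48.1589
β = Cov / Var(R_m) = 48.0317 / 48.1589 = 0.9974
E(R) = R_f + β × MRP = 3.51% + 0.9974 × 5.12% = 8.62%

8.62%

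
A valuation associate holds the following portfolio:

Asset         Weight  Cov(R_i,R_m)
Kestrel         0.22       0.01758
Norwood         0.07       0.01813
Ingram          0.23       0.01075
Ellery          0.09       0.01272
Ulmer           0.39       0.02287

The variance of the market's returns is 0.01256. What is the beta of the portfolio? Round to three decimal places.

1.407

β_Kestrel = 0.01758 / 0.01256 = 1.3997
β_Norwood = 0.01813 / 0.01256 = 1.4435
β_Ingram = 0.01075 / 0.01256 = 0.8559
β_Ellery = 0.01272 / 0.01256 = 1.0127
β_Ulmer = 0.02287 / 0.01256 = 1.8209
β_P = Σ w_i β_i = 0.22×1.3997 + 0.07×1.4435 + 0.23×0.8559 + 0.09×1.0127 + 0.39×1.8209 = 1.4071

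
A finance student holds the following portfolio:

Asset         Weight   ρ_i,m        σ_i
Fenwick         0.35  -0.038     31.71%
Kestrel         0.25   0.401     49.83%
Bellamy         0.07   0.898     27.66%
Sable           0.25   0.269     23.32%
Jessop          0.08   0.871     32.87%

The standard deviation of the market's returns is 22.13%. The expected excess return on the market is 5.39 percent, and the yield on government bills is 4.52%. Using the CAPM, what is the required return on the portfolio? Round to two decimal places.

β_Fenwick = -0.038 × 31.71% / 22.13% = -0.0545
β_Kestrel = 0.401 × 49.83% / 22.13% = 0.9029
β_Bellamy = 0.898 × 27.66% / 22.13% = 1.1224
β_Sable = 0.269 × 23.32% / 22.13% = 0.2835
β_Jessop = 0.871 × 32.87% / 22.13% = 1.2937
β_P = Σ w_i β_i = 0.35×-0.0545 + 0.25×0.9029 + 0.07×1.1224 + 0.25×0.2835 + 0.08×1.2937 = 0.4596
E(R_P) = R_f + β_P × MRP = 4.52% + 0.4596 × 5.39% = 7.00%

7.00%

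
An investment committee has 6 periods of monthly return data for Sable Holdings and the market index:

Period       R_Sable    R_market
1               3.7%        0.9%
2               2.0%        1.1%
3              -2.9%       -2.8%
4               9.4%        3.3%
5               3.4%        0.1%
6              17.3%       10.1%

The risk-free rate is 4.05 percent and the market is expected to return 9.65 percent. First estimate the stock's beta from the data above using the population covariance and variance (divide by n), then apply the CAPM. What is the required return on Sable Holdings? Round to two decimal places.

Mean R_i = (3.7 + 2.0 − 2.9 + 9.4 + 3.4 + 17.3) / 6 = 5.4833%
Mean R_m = (0.9 + 1.1 − 2.8 + 3.3 + 0.1 + 10.1) / 6 = 2.1167%
Σ(R_i − R̄_i)(R_m − R̄_m) = 150.1017  ⇒  Cov = 150.1017 / 6 = 25.0170
Σ(R_m − R̄_m)² = 95.8883  ⇒  Var(R_m) = 95.8883 / 6 = 15.9814
β = Cov / Var(R_m) = 25.0170 / 15.9814 = 1.5654
MRP = 9.65% − 4.05% = 5.60%
E(R) = R_f + β × MRP = 4.05% + 1.5654 × 5.60% = 12.82%

12.82%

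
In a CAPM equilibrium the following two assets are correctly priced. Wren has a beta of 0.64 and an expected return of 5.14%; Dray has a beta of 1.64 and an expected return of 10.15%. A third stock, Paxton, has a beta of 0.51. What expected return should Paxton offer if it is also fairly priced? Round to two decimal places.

MRP (SML slope) = (10.15% − 5.14%) / (1.64 − 0.64) = 5.01% / 1.00 = 5.0100%
R_f (intercept) = 5.14% − 0.64 × 5.0100% = 1.9336%
E(R_Paxton) = R_f + β × MRP = 1.9336% + 0.51 × 5.0100% = 4.49%

4.49%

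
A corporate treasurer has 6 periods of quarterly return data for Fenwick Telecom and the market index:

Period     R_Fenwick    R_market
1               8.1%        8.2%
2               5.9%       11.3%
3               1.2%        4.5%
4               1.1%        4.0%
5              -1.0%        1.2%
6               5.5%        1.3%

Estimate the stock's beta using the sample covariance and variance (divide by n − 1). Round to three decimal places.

Mean R_i = (8.1 + 5.9 + 1.2 + 1.1 − 1.0 + 5.5) / 6 = 3.4667%
Mean R_m = (8.2 + 11.3 + 4.5 + 4.0 + 1.2 + 1.3) / 6 = 5.0833%
Σ(R_i − R̄_i)(R_m − R̄_m) = 43.1067  ⇒  Cov = 43.1067 / 5 = 8.6213
Σ(R_m − R̄_m)² = 79.2683  ⇒  Var(R_m) = 79.2683 / 5 = 15.8537
β = Cov / Var(R_m) = 8.6213 / 15.8537 = 0.5438

0.544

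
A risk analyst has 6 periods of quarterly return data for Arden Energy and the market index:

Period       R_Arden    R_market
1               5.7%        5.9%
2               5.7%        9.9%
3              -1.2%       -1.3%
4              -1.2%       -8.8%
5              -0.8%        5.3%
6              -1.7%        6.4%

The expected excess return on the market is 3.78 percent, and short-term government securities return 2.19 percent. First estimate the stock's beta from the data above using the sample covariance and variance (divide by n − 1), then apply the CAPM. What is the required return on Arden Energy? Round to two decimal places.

Mean R_i = (5.7 + 5.7 − 1.2 − 1.2 − 0.8 − 1.7) / 6 = 1.0833%
Mean R_m = (5.9 + 9.9 − 1.3 − 8.8 + 5.3 + 6.4) / 6 = 2.9000%
Σ(R_i − R̄_i)(R_m − R̄_m) = 68.2100  ⇒  Cov = 68.2100 / 5 = 13.6420
Σ(R_m − R̄_m)² = 230.5400  ⇒  Var(R_m) = 230.5400 / 5 = 46.1080
β = Cov / Var(R_m) = 13.6420 / 46.1080 = 0.2959
E(R) = R_f + β × MRP = 2.19% + 0.2959 × 3.78% = 3.31%

3.31%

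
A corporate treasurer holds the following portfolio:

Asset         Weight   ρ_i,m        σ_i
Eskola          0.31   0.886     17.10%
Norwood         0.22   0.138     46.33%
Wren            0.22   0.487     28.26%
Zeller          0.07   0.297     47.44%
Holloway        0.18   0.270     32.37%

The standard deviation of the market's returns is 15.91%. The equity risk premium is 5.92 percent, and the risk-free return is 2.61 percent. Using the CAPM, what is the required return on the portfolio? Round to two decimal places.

β_Eskola = 0.886 × 17.10% / 15.91% = 0.9523
β_Norwood = 0.138 × 46.33% / 15.91% = 0.4019
β_Wren = 0.487 × 28.26% / 15.91% = 0.8650
β_Zeller = 0.297 × 47.44% / 15.91% = 0.8856
β_Holloway = 0.270 × 32.37% / 15.91% = 0.5493
β_P = Σ w_i β_i = 0.31×0.9523 + 0.22×0.4019 + 0.22×0.8650 + 0.07×0.8856 + 0.18×0.5493 = 0.7348
E(R_P) = R_f + β_P × MRP = 2.61% + 0.7348 × 5.92% = 6.96%

6.96%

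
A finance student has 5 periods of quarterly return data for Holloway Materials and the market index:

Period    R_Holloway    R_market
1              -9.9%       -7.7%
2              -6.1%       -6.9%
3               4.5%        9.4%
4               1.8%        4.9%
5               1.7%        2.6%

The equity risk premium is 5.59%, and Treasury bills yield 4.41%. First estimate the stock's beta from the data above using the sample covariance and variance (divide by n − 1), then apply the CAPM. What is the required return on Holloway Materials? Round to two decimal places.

Mean R_i = (-9.9 − 6.1 + 4.5 + 1.8 + 1.7) / 5 = -1.6000%
Mean R_m = (-7.7 − 6.9 + 9.4 + 4.9 + 2.6) / 5 = 0.4600%
Σ(R_i − R̄_i)(R_m − R̄_m) = 177.5400  ⇒  Cov = 177.5400 / 4 = 44.3850
Σ(R_m − R̄_m)² = 224.9720  ⇒  Var(R_m) = 224.9720 / 4 = 56.2430
β = Cov / Var(R_m) = 44.3850 / 56.2430 = 0.7892
E(R) = R_f + β × MRP = 4.41% + 0.7892 × 5.59% = 8.82%

8.82%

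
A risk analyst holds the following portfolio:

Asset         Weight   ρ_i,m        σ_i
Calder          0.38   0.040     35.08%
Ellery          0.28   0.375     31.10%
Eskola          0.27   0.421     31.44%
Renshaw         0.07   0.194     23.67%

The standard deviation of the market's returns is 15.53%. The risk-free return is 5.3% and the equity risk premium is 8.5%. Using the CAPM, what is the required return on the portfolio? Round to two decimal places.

9.51%

β_Calder = 0.040 × 35.08% / 15.53% = 0.0904
β_Ellery = 0.375 × 31.10% / 15.53% = 0.7510
β_Eskola = 0.421 × 31.44% / 15.53% = 0.8523
β_Renshaw = 0.194 × 23.67% / 15.53% = 0.2957
β_P = Σ w_i β_i = 0.38×0.0904 + 0.28×0.7510 + 0.27×0.8523 + 0.07×0.2957 = 0.4955
E(R_P) = R_f + β_P × MRP = 5.3% + 0.4955 × 8.5% = 9.51%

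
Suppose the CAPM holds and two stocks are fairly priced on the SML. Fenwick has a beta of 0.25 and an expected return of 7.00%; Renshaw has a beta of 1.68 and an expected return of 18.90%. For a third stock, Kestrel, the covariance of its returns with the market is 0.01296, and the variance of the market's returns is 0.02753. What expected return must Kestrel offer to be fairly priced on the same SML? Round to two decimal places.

MRP = (18.90% − 7.00%) / (1.68 − 0.25) = 8.3217%
R_f = 7.00% − 0.25 × 8.3217% = 4.9196%
β_Kestrel = Cov / Var(R_m) = 0.01296 / 0.02753 = 0.4708
E(R_Kestrel) = R_f + β × MRP = 4.9196% + 0.4708 × 8.3217% = 8.84%

8.84%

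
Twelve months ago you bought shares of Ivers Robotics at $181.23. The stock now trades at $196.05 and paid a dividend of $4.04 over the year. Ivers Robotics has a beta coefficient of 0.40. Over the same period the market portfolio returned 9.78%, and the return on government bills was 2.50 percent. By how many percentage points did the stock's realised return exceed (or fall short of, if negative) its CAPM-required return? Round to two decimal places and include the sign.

+4.99%

Realised HPR = (P1 + D1 − P0) / P0 = (196.05 + 4.04 − 181.23) / 181.23 = 18.86 / 181.23 = 10.4067%
MRP = 9.78% − 2.50% = 7.28%
CAPM required = R_f + β·MRP = 2.50% + 0.40 × 7.28% = 5.4120%
α = realised − required = 10.4067% − 5.4120% = +4.99%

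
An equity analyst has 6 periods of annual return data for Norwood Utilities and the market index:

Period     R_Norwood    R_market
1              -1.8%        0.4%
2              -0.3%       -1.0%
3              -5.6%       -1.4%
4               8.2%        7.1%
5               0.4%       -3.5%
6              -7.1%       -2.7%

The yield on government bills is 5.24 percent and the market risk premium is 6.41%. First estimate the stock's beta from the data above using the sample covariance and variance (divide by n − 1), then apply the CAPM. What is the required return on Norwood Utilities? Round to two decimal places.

Mean R_i = (-1.8 − 0.3 − 5.6 + 8.2 + 0.4 − 7.1) / 6 = -1.0333%
Mean R_m = (0.4 − 1.0 − 1.4 + 7.1 − 3.5 − 2.7) / 6 = -0.1833%
Σ(R_i − R̄_i)(R_m − R̄_m) = 82.2733  ⇒  Cov = 82.2733 / 5 = 16.4547
Σ(R_m − R̄_m)² = 72.8683  ⇒  Var(R_m) = 72.8683 / 5 = 14.5737
β = Cov / Var(R_m) = 16.4547 / 14.5737 = 1.1291
E(R) = R_f + β × MRP = 5.24% + 1.1291 × 6.41% = 12.48%

12.48%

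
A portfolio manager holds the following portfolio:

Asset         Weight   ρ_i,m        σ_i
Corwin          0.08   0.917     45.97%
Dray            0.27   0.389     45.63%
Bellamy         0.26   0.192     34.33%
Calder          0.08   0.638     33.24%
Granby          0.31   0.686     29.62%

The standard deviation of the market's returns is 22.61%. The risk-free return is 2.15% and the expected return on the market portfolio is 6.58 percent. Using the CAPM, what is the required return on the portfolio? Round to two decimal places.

5.65%

β_Corwin = 0.917 × 45.97% / 22.61% = 1.8644
β_Dray = 0.389 × 45.63% / 22.61% = 0.7851
β_Bellamy = 0.192 × 34.33% / 22.61% = 0.2915
β_Calder = 0.638 × 33.24% / 22.61% = 0.9380
β_Granby = 0.686 × 29.62% / 22.61% = 0.8987
β_P = Σ w_i β_i = 0.08×1.8644 + 0.27×0.7851 + 0.26×0.2915 + 0.08×0.9380 + 0.31×0.8987 = 0.7906
MRP = 6.58% − 2.15% = 4.43%
E(R_P) = R_f + β_P × MRP = 2.15% + 0.7906 × 4.43% = 5.65%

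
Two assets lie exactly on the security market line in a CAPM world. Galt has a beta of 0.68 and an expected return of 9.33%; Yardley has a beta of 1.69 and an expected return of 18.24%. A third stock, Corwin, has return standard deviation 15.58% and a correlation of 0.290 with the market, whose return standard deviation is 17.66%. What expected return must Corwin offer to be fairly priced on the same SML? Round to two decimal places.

MRP = (18.24% − 9.33%) / (1.69 − 0.68) = 8.8218%
R_f = 9.33% − 0.68 × 8.8218% = 3.3312%
β_Corwin = ρ·σ_i/σ_m = 0.290 × 15.58 / 17.66 = 0.2558
E(R_Corwin) = R_f + β × MRP = 3.3312% + 0.2558 × 8.8218% = 5.59%

5.59%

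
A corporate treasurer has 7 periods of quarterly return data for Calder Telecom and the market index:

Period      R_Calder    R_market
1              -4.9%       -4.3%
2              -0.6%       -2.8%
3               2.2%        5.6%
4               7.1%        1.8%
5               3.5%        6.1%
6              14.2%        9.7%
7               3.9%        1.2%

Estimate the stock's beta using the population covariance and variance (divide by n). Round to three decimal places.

0.986

Mean R_i = (-4.9 − 0.6 + 2.2 + 7.1 + 3.5 + 14.2 + 3.9) / 7 = 3.6286%
Mean R_m = (-4.3 − 2.8 + 5.6 + 1.8 + 6.1 + 9.7 + 1.2) / 7 = 2.4714%
Σ(R_i − R̄_i)(R_m − R̄_m) = 148.8457  ⇒  Cov = 148.8457 / 7 = 21.2637
Σ(R_m − R̄_m)² = 150.9143  ⇒  Var(R_m) = 150.9143 / 7 = 21.5592
β = Cov / Var(R_m) = 21.2637 / 21.5592 = 0.9863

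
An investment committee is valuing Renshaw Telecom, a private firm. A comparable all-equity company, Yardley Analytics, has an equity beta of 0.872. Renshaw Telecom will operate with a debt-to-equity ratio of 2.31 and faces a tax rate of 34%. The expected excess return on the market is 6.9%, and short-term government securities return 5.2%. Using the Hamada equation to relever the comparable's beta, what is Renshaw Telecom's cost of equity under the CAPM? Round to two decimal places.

20.39%

β_L = β_U × [1 + (1 − t)(D/E)] = 0.872 × [1 + (1 − 0.34) × 2.31]
    = 0.872 × [1 + 0.66 × 2.31] = 0.872 × 2.5246 = 2.2015
E(R) = R_f + β_L × MRP = 5.2% + 2.2015 × 6.9% = 20.39%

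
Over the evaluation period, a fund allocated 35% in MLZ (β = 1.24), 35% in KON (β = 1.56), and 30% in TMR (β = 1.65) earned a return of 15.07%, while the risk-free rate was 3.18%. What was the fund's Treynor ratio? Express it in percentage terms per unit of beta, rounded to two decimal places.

β_P = 0.35×1.24 + 0.35×1.56 + 0.30×1.65 = 1.4750
Treynor = (R_P − R_f) / β_P = (15.07% − 3.18%) / 1.4750 = 11.89% / 1.4750 = 8.06%

8.06%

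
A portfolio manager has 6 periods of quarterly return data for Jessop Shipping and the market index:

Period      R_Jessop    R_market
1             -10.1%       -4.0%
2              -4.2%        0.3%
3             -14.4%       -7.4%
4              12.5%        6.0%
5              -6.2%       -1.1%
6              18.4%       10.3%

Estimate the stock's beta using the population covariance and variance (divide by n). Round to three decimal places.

1.986

Mean R_i = (-10.1 − 4.2 − 14.4 + 12.5 − 6.2 + 18.4) / 6 = -0.6667%
Mean R_m = (-4.0 + 0.3 − 7.4 + 6.0 − 1.1 + 10.3) / 6 = 0.6833%
Σ(R_i − R̄_i)(R_m − R̄_m) = 419.7733  ⇒  Cov = 419.7733 / 6 = 69.9622
Σ(R_m − R̄_m)² = 211.3483  ⇒  Var(R_m) = 211.3483 / 6 = 35.2247
β = Cov / Var(R_m) = 69.9622 / 35.2247 = 1.9862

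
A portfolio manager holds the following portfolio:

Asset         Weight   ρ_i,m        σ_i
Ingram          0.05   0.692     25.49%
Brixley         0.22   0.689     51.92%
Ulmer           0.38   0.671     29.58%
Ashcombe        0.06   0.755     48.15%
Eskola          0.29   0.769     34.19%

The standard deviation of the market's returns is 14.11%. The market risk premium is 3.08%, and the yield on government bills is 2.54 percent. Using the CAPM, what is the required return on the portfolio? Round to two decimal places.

8.24%

β_Ingram = 0.692 × 25.49% / 14.11% = 1.2501
β_Brixley = 0.689 × 51.92% / 14.11% = 2.5353
β_Ulmer = 0.671 × 29.58% / 14.11% = 1.4067
β_Ashcombe = 0.755 × 48.15% / 14.11% = 2.5764
β_Eskola = 0.769 × 34.19% / 14.11% = 1.8634
β_P = Σ w_i β_i = 0.05×1.2501 + 0.22×2.5353 + 0.38×1.4067 + 0.06×2.5764 + 0.29×1.8634 = 1.8498
E(R_P) = R_f + β_P × MRP = 2.54% + 1.8498 × 3.08% = 8.24%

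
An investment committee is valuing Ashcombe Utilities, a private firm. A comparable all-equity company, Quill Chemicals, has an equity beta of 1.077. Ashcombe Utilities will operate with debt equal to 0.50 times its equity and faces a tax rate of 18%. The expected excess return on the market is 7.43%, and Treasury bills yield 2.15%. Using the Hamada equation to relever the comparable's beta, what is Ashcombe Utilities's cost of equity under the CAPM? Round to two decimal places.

β_L = β_U × [1 + (1 − t)(D/E)] = 1.077 × [1 + (1 − 0.18) × 0.50]
    = 1.077 × [1 + 0.82 × 0.50] = 1.077 × 1.4100 = 1.5186
E(R) = R_f + β_L × MRP = 2.15% + 1.5186 × 7.43% = 13.43%

13.43%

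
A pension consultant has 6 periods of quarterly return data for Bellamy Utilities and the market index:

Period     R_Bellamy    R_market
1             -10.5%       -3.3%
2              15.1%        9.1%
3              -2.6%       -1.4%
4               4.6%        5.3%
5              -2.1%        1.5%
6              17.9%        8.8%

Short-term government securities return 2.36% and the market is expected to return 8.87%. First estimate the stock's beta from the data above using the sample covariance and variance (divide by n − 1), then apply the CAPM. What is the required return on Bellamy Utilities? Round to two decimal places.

15.68%

Mean R_i = (-10.5 + 15.1 − 2.6 + 4.6 − 2.1 + 17.9) / 6 = 3.7333%
Mean R_m = (-3.3 + 9.1 − 1.4 + 5.3 + 1.5 + 8.8) / 6 = 3.3333%
Σ(R_i − R̄_i)(R_m − R̄_m) = 279.7833  ⇒  Cov = 279.7833 / 5 = 55.9567
Σ(R_m − R̄_m)² = 136.7733  ⇒  Var(R_m) = 136.7733 / 5 = 27.3547
β = Cov / Var(R_m) = 55.9567 / 27.3547 = 2.0456
MRP = 8.87% − 2.36% = 6.51%
E(R) = R_f + β × MRP = 2.36% + 2.0456 × 6.51% = 15.68%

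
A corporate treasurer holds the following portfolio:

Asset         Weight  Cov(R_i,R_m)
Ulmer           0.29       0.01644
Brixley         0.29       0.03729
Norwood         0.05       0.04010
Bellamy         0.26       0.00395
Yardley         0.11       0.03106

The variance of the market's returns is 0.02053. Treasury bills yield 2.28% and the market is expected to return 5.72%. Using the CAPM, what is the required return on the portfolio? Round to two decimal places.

5.97%

β_Ulmer = 0.01644 / 0.02053 = 0.8008
β_Brixley = 0.03729 / 0.02053 = 1.8164
β_Norwood = 0.04010 / 0.02053 = 1.9532
β_Bellamy = 0.00395 / 0.02053 = 0.1924
β_Yardley = 0.03106 / 0.02053 = 1.5129
β_P = Σ w_i β_i = 0.29×0.8008 + 0.29×1.8164 + 0.05×1.9532 + 0.26×0.1924 + 0.11×1.5129 = 1.0731
MRP = 5.72% − 2.28% = 3.44%
E(R_P) = R_f + β_P × MRP = 2.28% + 1.0731 × 3.44% = 5.97%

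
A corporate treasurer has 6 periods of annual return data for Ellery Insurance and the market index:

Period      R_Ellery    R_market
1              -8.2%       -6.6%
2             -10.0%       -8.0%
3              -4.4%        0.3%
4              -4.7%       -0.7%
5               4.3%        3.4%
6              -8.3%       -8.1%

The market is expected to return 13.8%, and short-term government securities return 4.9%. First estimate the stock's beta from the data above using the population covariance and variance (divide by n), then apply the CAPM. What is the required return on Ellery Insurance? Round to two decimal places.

Mean R_i = (-8.2 − 10.0 − 4.4 − 4.7 + 4.3 − 8.3) / 6 = -5.2167%
Mean R_m = (-6.6 − 8.0 + 0.3 − 0.7 + 3.4 − 8.1) / 6 = -3.2833%
Σ(R_i − R̄_i)(R_m − R̄_m) = 115.1717  ⇒  Cov = 115.1717 / 6 = 19.1953
Σ(R_m − R̄_m)² = 120.6283  ⇒  Var(R_m) = 120.6283 / 6 = 20.1047
β = Cov / Var(R_m) = 19.1953 / 20.1047 = 0.9548
MRP = 13.8% − 4.9% = 8.90%
E(R) = R_f + β × MRP = 4.9% + 0.9548 × 8.9% = 13.40%

13.40%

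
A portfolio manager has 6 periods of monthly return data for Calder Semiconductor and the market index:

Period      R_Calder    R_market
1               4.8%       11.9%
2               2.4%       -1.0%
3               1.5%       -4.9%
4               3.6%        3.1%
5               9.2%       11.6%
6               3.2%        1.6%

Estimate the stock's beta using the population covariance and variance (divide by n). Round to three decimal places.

0.341

Mean R_i = (4.8 + 2.4 + 1.5 + 3.6 + 9.2 + 3.2) / 6 = 4.1167%
Mean R_m = (11.9 − 1.0 − 4.9 + 3.1 + 11.6 + 1.6) / 6 = 3.7167%
Σ(R_i − R̄_i)(R_m − R̄_m) = 78.5683  ⇒  Cov = 78.5683 / 6 = 13.0947
Σ(R_m − R̄_m)² = 230.4683  ⇒  Var(R_m) = 230.4683 / 6 = 38.4114
β = Cov / Var(R_m) = 13.0947 / 38.4114 = 0.3409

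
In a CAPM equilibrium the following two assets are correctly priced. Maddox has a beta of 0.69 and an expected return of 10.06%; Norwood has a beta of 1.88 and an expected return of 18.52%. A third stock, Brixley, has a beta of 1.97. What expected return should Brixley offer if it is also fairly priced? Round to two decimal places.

19.16%

MRP (SML slope) = (18.52% − 10.06%) / (1.88 − 0.69) = 8.46% / 1.19 = 7.1092%
R_f (intercept) = 10.06% − 0.69 × 7.1092% = 5.1547%
E(R_Brixley) = R_f + β × MRP = 5.1547% + 1.97 × 7.1092% = 19.16%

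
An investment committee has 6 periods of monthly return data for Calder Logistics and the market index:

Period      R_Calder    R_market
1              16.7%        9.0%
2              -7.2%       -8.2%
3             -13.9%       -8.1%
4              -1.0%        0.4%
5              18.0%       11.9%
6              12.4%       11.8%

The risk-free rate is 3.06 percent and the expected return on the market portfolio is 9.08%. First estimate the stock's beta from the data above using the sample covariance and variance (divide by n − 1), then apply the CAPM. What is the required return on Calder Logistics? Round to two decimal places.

11.29%

Mean R_i = (16.7 − 7.2 − 13.9 − 1.0 + 18.0 + 12.4) / 6 = 4.1667%
Mean R_m = (9.0 − 8.2 − 8.1 + 0.4 + 11.9 + 11.8) / 6 = 2.8000%
Σ(R_i − R̄_i)(R_m − R̄_m) = 612.0500  ⇒  Cov = 612.0500 / 5 = 122.4100
Σ(R_m − R̄_m)² = 447.8200  ⇒  Var(R_m) = 447.8200 / 5 = 89.5640
β = Cov / Var(R_m) = 122.4100 / 89.5640 = 1.3667
MRP = 9.08% − 3.06% = 6.02%
E(R) = R_f + β × MRP = 3.06% + 1.3667 × 6.02% = 11.29%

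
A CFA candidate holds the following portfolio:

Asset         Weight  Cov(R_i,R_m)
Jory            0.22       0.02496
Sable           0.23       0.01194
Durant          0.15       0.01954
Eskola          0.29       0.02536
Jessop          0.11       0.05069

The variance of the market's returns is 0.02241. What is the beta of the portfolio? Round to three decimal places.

β_Jory = 0.02496 / 0.02241 = 1.1138
β_Sable = 0.01194 / 0.02241 = 0.5328
β_Durant = 0.01954 / 0.02241 = 0.8719
β_Eskola = 0.02536 / 0.02241 = 1.1316
β_Jessop = 0.05069 / 0.02241 = 2.2619
β_P = Σ w_i β_i = 0.22×1.1138 + 0.23×0.5328 + 0.15×0.8719 + 0.29×1.1316 + 0.11×2.2619 = 1.0753

1.075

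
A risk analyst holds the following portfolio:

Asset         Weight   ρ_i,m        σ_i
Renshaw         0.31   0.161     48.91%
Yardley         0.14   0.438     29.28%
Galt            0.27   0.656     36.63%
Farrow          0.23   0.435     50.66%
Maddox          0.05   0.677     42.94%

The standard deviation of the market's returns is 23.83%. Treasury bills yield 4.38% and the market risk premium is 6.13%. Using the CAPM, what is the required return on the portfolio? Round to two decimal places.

8.82%

β_Renshaw = 0.161 × 48.91% / 23.83% = 0.3304
β_Yardley = 0.438 × 29.28% / 23.83% = 0.5382
β_Galt = 0.656 × 36.63% / 23.83% = 1.0084
β_Farrow = 0.435 × 50.66% / 23.83% = 0.9248
β_Maddox = 0.677 × 42.94% / 23.83% = 1.2199
β_P = Σ w_i β_i = 0.31×0.3304 + 0.14×0.5382 + 0.27×1.0084 + 0.23×0.9248 + 0.05×1.2199 = 0.7237
E(R_P) = R_f + β_P × MRP = 4.38% + 0.7237 × 6.13% = 8.82%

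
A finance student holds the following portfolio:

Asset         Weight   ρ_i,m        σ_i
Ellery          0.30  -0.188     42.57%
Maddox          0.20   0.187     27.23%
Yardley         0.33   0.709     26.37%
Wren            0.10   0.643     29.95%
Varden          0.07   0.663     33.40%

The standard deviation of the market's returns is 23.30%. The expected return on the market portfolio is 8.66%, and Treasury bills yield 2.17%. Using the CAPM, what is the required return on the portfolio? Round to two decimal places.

4.47%

β_Ellery = -0.188 × 42.57% / 23.30% = -0.3435
β_Maddox = 0.187 × 27.23% / 23.30% = 0.2185
β_Yardley = 0.709 × 26.37% / 23.30% = 0.8024
β_Wren = 0.643 × 29.95% / 23.30% = 0.8265
β_Varden = 0.663 × 33.40% / 23.30% = 0.9504
β_P = Σ w_i β_i = 0.30×-0.3435 + 0.20×0.2185 + 0.33×0.8024 + 0.10×0.8265 + 0.07×0.9504 = 0.3546
MRP = 8.66% − 2.17% = 6.49%
E(R_P) = R_f + β_P × MRP = 2.17% + 0.3546 × 6.49% = 4.47%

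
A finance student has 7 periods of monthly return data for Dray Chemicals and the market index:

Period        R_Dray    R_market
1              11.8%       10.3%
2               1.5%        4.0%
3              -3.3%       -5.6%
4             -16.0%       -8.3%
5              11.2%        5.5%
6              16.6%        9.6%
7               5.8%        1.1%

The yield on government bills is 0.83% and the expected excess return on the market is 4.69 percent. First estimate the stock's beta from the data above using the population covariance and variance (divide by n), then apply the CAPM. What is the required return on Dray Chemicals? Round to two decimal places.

7.57%

Mean R_i = (11.8 + 1.5 − 3.3 − 16.0 + 11.2 + 16.6 + 5.8) / 7 = 3.9429%
Mean R_m = (10.3 + 4.0 − 5.6 − 8.3 + 5.5 + 9.6 + 1.1) / 7 = 2.3714%
Σ(R_i − R̄_i)(R_m − R̄_m) = 440.7086  ⇒  Cov = 440.7086 / 7 = 62.9584
Σ(R_m − R̄_m)² = 306.5943  ⇒  Var(R_m) = 306.5943 / 7 = 43.7992
β = Cov / Var(R_m) = 62.9584 / 43.7992 = 1.4374
E(R) = R_f + β × MRP = 0.83% + 1.4374 × 4.69% = 7.57%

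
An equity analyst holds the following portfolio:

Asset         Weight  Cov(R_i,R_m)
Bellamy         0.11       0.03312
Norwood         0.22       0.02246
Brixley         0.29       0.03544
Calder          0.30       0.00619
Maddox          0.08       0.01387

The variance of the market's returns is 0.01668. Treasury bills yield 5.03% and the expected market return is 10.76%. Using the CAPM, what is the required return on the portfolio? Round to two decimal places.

12.53%

β_Bellamy = 0.03312 / 0.01668 = 1.9856
β_Norwood = 0.02246 / 0.01668 = 1.3465
β_Brixley = 0.03544 / 0.01668 = 2.1247
β_Calder = 0.00619 / 0.01668 = 0.3711
β_Maddox = 0.01387 / 0.01668 = 0.8315
β_P = Σ w_i β_i = 0.11×1.9856 + 0.22×1.3465 + 0.29×2.1247 + 0.30×0.3711 + 0.08×0.8315 = 1.3087
MRP = 10.76% − 5.03% = 5.73%
E(R_P) = R_f + β_P × MRP = 5.03% + 1.3087 × 5.73% = 12.53%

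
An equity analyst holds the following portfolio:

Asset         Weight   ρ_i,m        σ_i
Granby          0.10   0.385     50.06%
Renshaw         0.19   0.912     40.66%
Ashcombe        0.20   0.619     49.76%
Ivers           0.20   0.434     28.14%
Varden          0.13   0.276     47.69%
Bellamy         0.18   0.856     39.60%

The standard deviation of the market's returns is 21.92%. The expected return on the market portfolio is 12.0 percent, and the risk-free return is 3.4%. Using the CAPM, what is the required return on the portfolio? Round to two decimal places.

13.36%

β_Granby = 0.385 × 50.06% / 21.92% = 0.8792
β_Renshaw = 0.912 × 40.66% / 21.92% = 1.6917
β_Ashcombe = 0.619 × 49.76% / 21.92% = 1.4052
β_Ivers = 0.434 × 28.14% / 21.92% = 0.5572
β_Varden = 0.276 × 47.69% / 21.92% = 0.6005
β_Bellamy = 0.856 × 39.60% / 21.92% = 1.5464
β_P = Σ w_i β_i = 0.10×0.8792 + 0.19×1.6917 + 0.20×1.4052 + 0.20×0.5572 + 0.13×0.6005 + 0.18×1.5464 = 1.1582
MRP = 12.0% − 3.4% = 8.60%
E(R_P) = R_f + β_P × MRP = 3.4% + 1.1582 × 8.6% = 13.36%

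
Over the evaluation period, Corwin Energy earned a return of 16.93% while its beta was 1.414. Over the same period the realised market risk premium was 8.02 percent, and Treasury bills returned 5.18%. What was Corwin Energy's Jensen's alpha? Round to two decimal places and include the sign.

+0.41%

CAPM benchmark = R_f + β(R_m − R_f) = 5.18% + 1.414 × 8.02% = 16.52028%
α = actual − benchmark = 16.93% − 16.52028% = +0.41%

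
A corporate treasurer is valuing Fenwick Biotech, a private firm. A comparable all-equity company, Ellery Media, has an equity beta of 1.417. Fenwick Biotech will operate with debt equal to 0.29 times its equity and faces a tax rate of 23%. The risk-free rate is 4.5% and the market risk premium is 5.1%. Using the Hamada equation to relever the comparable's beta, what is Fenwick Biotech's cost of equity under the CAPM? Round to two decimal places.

β_L = β_U × [1 + (1 − t)(D/E)] = 1.417 × [1 + (1 − 0.23) × 0.29]
    = 1.417 × [1 + 0.77 × 0.29] = 1.417 × 1.2233 = 1.7334
E(R) = R_f + β_L × MRP = 4.5% + 1.7334 × 5.1% = 13.34%

13.34%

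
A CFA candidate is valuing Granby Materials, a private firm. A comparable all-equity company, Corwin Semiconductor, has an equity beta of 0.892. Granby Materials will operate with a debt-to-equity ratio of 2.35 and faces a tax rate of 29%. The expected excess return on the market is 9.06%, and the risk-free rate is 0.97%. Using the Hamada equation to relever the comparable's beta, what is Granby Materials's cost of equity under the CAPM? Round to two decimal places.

22.54%

β_L = β_U × [1 + (1 − t)(D/E)] = 0.892 × [1 + (1 − 0.29) × 2.35]
    = 0.892 × [1 + 0.71 × 2.35] = 0.892 × 2.6685 = 2.3803
E(R) = R_f + β_L × MRP = 0.97% + 2.3803 × 9.06% = 22.54%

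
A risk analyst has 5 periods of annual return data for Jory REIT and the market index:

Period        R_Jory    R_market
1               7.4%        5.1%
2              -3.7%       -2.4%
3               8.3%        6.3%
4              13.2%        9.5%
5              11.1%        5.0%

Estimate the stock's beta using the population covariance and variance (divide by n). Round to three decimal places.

1.432

Mean R_i = (7.4 − 3.7 + 8.3 + 13.2 + 11.1) / 5 = 7.2600%
Mean R_m = (5.1 − 2.4 + 6.3 + 9.5 + 5.0) / 5 = 4.7000%
Σ(R_i − R̄_i)(R_m − R̄_m) = 109.2000  ⇒  Cov = 109.2000 / 5 = 21.8400
Σ(R_m − R̄_m)² = 76.2600  ⇒  Var(R_m) = 76.2600 / 5 = 15.2520
β = Cov / Var(R_m) = 21.8400 / 15.2520 = 1.4319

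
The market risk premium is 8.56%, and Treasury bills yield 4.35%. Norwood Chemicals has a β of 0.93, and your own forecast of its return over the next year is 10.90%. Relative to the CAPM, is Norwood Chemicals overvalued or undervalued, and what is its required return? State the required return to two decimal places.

Overvalued; required return 12.31%

Required return = R_f + β·MRP = 4.35% + 0.93 × 8.56% = 12.31%
Forecast 10.90% < required 12.31% → the stock plots below the SML → overvalued.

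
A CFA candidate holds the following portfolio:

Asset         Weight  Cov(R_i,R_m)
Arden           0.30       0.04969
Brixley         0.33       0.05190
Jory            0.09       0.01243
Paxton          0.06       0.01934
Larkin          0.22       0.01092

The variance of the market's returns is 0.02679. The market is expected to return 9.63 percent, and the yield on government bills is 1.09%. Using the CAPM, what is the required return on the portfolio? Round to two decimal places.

β_Arden = 0.04969 / 0.02679 = 1.8548
β_Brixley = 0.05190 / 0.02679 = 1.9373
β_Jory = 0.01243 / 0.02679 = 0.4640
β_Paxton = 0.01934 / 0.02679 = 0.7219
β_Larkin = 0.01092 / 0.02679 = 0.4076
β_P = Σ w_i β_i = 0.30×1.8548 + 0.33×1.9373 + 0.09×0.4640 + 0.06×0.7219 + 0.22×0.4076 = 1.3705
MRP = 9.63% − 1.09% = 8.54%
E(R_P) = R_f + β_P × MRP = 1.09% + 1.3705 × 8.54% = 12.79%

12.79%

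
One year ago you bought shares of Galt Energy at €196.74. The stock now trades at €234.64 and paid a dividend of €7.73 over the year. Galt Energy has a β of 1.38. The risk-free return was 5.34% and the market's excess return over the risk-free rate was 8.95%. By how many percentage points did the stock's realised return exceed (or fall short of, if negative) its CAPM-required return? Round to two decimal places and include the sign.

+5.50%

Realised HPR = (P1 + D1 − P0) / P0 = (234.64 + 7.73 − 196.74) / 196.74 = 45.63 / 196.74 = 23.1930%
CAPM required = R_f + β·MRP = 5.34% + 1.38 × 8.95% = 17.6910%
α = realised − required = 23.1930% − 17.6910% = +5.50%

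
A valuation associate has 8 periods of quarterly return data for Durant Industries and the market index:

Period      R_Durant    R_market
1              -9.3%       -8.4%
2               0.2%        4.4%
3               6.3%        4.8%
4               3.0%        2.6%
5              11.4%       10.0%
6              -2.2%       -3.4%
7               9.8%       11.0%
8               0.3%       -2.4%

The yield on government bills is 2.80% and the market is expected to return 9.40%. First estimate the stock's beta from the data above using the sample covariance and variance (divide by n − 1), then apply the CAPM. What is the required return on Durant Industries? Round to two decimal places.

Mean R_i = (-9.3 + 0.2 + 6.3 + 3.0 + 11.4 − 2.2 + 9.8 + 0.3) / 8 = 2.4375%
Mean R_m = (-8.4 + 4.4 + 4.8 + 2.6 + 10.0 − 3.4 + 11.0 − 2.4) / 8 = 2.3250%
Σ(R_i − R̄_i)(R_m − R̄_m) = 300.2625  ⇒  Cov = 300.2625 / 7 = 42.8946
Σ(R_m − R̄_m)² = 314.7950  ⇒  Var(R_m) = 314.7950 / 7 = 44.9707
β = Cov / Var(R_m) = 42.8946 / 44.9707 = 0.9538
MRP = 9.40% − 2.80% = 6.60%
E(R) = R_f + β × MRP = 2.80% + 0.9538 × 6.60% = 9.10%

9.10%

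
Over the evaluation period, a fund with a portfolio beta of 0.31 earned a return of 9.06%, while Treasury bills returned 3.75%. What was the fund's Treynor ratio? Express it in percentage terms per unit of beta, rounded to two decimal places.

Treynor = (R_P − R_f) / β_P = (9.06% − 3.75%) / 0.3100 = 5.31% / 0.3100 = 17.13%

17.13%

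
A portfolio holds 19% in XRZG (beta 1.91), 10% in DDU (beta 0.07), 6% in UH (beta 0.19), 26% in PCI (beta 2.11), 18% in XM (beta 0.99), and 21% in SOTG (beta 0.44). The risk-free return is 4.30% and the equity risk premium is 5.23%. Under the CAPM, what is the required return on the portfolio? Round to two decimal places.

β_P = Σ w_i β_i = 0.19×1.91 + 0.10×0.07 + 0.06×0.19 + 0.26×2.11 + 0.18×0.99 + 0.21×0.44 = 1.2005
E(R_P) = R_f + β_P × MRP = 4.30% + 1.2005 × 5.23% = 10.58%

10.58%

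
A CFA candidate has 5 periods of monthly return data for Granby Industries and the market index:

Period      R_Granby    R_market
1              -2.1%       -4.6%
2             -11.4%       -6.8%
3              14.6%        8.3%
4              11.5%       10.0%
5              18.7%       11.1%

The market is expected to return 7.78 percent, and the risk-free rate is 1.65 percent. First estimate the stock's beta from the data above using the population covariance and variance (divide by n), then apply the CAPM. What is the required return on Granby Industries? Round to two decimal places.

Mean R_i = (-2.1 − 11.4 + 14.6 + 11.5 + 18.7) / 5 = 6.2600%
Mean R_m = (-4.6 − 6.8 + 8.3 + 10.0 + 11.1) / 5 = 3.6000%
Σ(R_i − R̄_i)(R_m − R̄_m) = 418.2500  ⇒  Cov = 418.2500 / 5 = 83.6500
Σ(R_m − R̄_m)² = 294.7000  ⇒  Var(R_m) = 294.7000 / 5 = 58.9400
β = Cov / Var(R_m) = 83.6500 / 58.9400 = 1.4192
MRP = 7.78% − 1.65% = 6.13%
E(R) = R_f + β × MRP = 1.65% + 1.4192 × 6.13% = 10.35%

10.35%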